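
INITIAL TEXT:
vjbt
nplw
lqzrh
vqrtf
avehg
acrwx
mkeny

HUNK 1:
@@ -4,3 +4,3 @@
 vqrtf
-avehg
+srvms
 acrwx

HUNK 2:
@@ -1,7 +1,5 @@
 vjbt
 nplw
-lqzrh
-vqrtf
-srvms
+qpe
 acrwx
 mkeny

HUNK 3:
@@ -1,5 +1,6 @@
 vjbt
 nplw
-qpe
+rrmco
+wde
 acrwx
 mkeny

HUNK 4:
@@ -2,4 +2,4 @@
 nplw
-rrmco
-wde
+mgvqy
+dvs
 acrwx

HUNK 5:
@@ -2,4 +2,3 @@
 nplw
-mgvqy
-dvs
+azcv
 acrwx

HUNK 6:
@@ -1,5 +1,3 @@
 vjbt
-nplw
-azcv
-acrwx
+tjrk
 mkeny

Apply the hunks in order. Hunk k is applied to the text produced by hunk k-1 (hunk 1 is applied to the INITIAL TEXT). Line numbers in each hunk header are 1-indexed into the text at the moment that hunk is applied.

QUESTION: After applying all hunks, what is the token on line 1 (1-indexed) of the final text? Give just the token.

Hunk 1: at line 4 remove [avehg] add [srvms] -> 7 lines: vjbt nplw lqzrh vqrtf srvms acrwx mkeny
Hunk 2: at line 1 remove [lqzrh,vqrtf,srvms] add [qpe] -> 5 lines: vjbt nplw qpe acrwx mkeny
Hunk 3: at line 1 remove [qpe] add [rrmco,wde] -> 6 lines: vjbt nplw rrmco wde acrwx mkeny
Hunk 4: at line 2 remove [rrmco,wde] add [mgvqy,dvs] -> 6 lines: vjbt nplw mgvqy dvs acrwx mkeny
Hunk 5: at line 2 remove [mgvqy,dvs] add [azcv] -> 5 lines: vjbt nplw azcv acrwx mkeny
Hunk 6: at line 1 remove [nplw,azcv,acrwx] add [tjrk] -> 3 lines: vjbt tjrk mkeny
Final line 1: vjbt

Answer: vjbt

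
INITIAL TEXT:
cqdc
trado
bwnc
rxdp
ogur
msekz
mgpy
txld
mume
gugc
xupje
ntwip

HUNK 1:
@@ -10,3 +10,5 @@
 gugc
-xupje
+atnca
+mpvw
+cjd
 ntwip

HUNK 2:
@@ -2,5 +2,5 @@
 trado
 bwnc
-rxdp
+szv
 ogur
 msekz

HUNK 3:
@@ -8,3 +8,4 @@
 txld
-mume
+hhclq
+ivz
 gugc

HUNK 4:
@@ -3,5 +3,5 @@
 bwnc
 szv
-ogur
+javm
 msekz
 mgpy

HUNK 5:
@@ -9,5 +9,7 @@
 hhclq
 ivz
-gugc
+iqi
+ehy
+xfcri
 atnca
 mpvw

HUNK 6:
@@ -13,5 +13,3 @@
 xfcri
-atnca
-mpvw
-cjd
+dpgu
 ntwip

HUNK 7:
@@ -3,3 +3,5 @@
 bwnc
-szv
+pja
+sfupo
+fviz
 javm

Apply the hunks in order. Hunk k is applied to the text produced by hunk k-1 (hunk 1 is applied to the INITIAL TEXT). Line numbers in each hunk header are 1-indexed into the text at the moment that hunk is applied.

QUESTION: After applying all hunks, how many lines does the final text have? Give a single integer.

Answer: 17

Derivation:
Hunk 1: at line 10 remove [xupje] add [atnca,mpvw,cjd] -> 14 lines: cqdc trado bwnc rxdp ogur msekz mgpy txld mume gugc atnca mpvw cjd ntwip
Hunk 2: at line 2 remove [rxdp] add [szv] -> 14 lines: cqdc trado bwnc szv ogur msekz mgpy txld mume gugc atnca mpvw cjd ntwip
Hunk 3: at line 8 remove [mume] add [hhclq,ivz] -> 15 lines: cqdc trado bwnc szv ogur msekz mgpy txld hhclq ivz gugc atnca mpvw cjd ntwip
Hunk 4: at line 3 remove [ogur] add [javm] -> 15 lines: cqdc trado bwnc szv javm msekz mgpy txld hhclq ivz gugc atnca mpvw cjd ntwip
Hunk 5: at line 9 remove [gugc] add [iqi,ehy,xfcri] -> 17 lines: cqdc trado bwnc szv javm msekz mgpy txld hhclq ivz iqi ehy xfcri atnca mpvw cjd ntwip
Hunk 6: at line 13 remove [atnca,mpvw,cjd] add [dpgu] -> 15 lines: cqdc trado bwnc szv javm msekz mgpy txld hhclq ivz iqi ehy xfcri dpgu ntwip
Hunk 7: at line 3 remove [szv] add [pja,sfupo,fviz] -> 17 lines: cqdc trado bwnc pja sfupo fviz javm msekz mgpy txld hhclq ivz iqi ehy xfcri dpgu ntwip
Final line count: 17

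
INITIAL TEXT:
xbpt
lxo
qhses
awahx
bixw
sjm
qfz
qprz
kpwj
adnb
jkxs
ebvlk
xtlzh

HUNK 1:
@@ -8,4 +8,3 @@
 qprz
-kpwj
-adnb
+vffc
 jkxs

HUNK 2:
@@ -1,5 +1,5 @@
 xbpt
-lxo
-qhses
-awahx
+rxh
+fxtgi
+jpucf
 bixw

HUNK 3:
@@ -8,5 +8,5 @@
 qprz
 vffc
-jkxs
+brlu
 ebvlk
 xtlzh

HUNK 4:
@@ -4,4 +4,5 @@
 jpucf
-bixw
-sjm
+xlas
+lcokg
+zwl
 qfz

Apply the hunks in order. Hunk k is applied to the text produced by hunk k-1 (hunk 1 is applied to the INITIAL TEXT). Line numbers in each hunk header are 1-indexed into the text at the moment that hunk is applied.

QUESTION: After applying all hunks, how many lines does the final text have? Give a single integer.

Hunk 1: at line 8 remove [kpwj,adnb] add [vffc] -> 12 lines: xbpt lxo qhses awahx bixw sjm qfz qprz vffc jkxs ebvlk xtlzh
Hunk 2: at line 1 remove [lxo,qhses,awahx] add [rxh,fxtgi,jpucf] -> 12 lines: xbpt rxh fxtgi jpucf bixw sjm qfz qprz vffc jkxs ebvlk xtlzh
Hunk 3: at line 8 remove [jkxs] add [brlu] -> 12 lines: xbpt rxh fxtgi jpucf bixw sjm qfz qprz vffc brlu ebvlk xtlzh
Hunk 4: at line 4 remove [bixw,sjm] add [xlas,lcokg,zwl] -> 13 lines: xbpt rxh fxtgi jpucf xlas lcokg zwl qfz qprz vffc brlu ebvlk xtlzh
Final line count: 13

Answer: 13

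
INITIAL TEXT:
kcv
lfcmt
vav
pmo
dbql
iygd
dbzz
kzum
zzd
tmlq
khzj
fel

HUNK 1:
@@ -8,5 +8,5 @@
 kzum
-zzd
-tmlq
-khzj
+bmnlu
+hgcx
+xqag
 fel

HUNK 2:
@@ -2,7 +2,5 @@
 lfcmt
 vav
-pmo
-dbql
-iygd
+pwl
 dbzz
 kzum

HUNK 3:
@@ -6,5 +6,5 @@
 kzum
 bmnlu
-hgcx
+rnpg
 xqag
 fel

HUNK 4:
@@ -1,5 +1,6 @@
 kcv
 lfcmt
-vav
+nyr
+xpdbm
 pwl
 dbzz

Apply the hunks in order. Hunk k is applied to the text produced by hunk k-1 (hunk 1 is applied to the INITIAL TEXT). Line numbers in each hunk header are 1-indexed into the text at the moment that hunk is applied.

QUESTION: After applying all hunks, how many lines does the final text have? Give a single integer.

Answer: 11

Derivation:
Hunk 1: at line 8 remove [zzd,tmlq,khzj] add [bmnlu,hgcx,xqag] -> 12 lines: kcv lfcmt vav pmo dbql iygd dbzz kzum bmnlu hgcx xqag fel
Hunk 2: at line 2 remove [pmo,dbql,iygd] add [pwl] -> 10 lines: kcv lfcmt vav pwl dbzz kzum bmnlu hgcx xqag fel
Hunk 3: at line 6 remove [hgcx] add [rnpg] -> 10 lines: kcv lfcmt vav pwl dbzz kzum bmnlu rnpg xqag fel
Hunk 4: at line 1 remove [vav] add [nyr,xpdbm] -> 11 lines: kcv lfcmt nyr xpdbm pwl dbzz kzum bmnlu rnpg xqag fel
Final line count: 11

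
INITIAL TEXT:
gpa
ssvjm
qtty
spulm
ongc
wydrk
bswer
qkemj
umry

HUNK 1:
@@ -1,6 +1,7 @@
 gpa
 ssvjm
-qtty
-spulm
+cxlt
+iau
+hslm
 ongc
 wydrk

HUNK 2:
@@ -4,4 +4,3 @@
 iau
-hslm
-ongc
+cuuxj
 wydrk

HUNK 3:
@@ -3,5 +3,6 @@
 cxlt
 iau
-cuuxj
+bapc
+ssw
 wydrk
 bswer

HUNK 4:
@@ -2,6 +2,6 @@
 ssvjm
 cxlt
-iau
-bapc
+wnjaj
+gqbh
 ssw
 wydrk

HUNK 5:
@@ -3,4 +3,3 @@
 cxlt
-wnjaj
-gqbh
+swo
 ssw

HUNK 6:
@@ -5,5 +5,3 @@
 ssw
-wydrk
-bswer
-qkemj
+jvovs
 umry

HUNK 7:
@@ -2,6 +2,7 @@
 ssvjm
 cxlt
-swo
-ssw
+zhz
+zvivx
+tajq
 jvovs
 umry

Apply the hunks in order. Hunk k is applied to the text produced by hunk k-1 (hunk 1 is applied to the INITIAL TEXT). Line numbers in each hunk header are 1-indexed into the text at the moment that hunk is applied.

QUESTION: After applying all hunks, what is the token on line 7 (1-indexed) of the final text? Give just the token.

Answer: jvovs

Derivation:
Hunk 1: at line 1 remove [qtty,spulm] add [cxlt,iau,hslm] -> 10 lines: gpa ssvjm cxlt iau hslm ongc wydrk bswer qkemj umry
Hunk 2: at line 4 remove [hslm,ongc] add [cuuxj] -> 9 lines: gpa ssvjm cxlt iau cuuxj wydrk bswer qkemj umry
Hunk 3: at line 3 remove [cuuxj] add [bapc,ssw] -> 10 lines: gpa ssvjm cxlt iau bapc ssw wydrk bswer qkemj umry
Hunk 4: at line 2 remove [iau,bapc] add [wnjaj,gqbh] -> 10 lines: gpa ssvjm cxlt wnjaj gqbh ssw wydrk bswer qkemj umry
Hunk 5: at line 3 remove [wnjaj,gqbh] add [swo] -> 9 lines: gpa ssvjm cxlt swo ssw wydrk bswer qkemj umry
Hunk 6: at line 5 remove [wydrk,bswer,qkemj] add [jvovs] -> 7 lines: gpa ssvjm cxlt swo ssw jvovs umry
Hunk 7: at line 2 remove [swo,ssw] add [zhz,zvivx,tajq] -> 8 lines: gpa ssvjm cxlt zhz zvivx tajq jvovs umry
Final line 7: jvovs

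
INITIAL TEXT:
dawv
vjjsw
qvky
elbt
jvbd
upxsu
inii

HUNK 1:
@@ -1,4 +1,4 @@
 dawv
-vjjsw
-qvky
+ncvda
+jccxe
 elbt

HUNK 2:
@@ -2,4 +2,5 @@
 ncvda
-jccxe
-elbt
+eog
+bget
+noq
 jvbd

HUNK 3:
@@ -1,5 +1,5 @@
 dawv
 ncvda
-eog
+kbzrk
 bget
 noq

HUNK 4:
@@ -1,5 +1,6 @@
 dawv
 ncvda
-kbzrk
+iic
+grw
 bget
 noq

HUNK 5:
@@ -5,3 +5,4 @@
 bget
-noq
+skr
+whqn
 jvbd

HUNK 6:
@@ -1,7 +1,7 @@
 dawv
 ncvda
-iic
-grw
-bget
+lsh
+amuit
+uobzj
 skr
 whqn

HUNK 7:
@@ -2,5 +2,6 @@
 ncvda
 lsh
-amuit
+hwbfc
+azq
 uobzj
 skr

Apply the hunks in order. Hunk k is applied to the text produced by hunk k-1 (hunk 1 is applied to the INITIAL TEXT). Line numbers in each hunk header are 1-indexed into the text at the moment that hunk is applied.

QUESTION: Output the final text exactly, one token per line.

Answer: dawv
ncvda
lsh
hwbfc
azq
uobzj
skr
whqn
jvbd
upxsu
inii

Derivation:
Hunk 1: at line 1 remove [vjjsw,qvky] add [ncvda,jccxe] -> 7 lines: dawv ncvda jccxe elbt jvbd upxsu inii
Hunk 2: at line 2 remove [jccxe,elbt] add [eog,bget,noq] -> 8 lines: dawv ncvda eog bget noq jvbd upxsu inii
Hunk 3: at line 1 remove [eog] add [kbzrk] -> 8 lines: dawv ncvda kbzrk bget noq jvbd upxsu inii
Hunk 4: at line 1 remove [kbzrk] add [iic,grw] -> 9 lines: dawv ncvda iic grw bget noq jvbd upxsu inii
Hunk 5: at line 5 remove [noq] add [skr,whqn] -> 10 lines: dawv ncvda iic grw bget skr whqn jvbd upxsu inii
Hunk 6: at line 1 remove [iic,grw,bget] add [lsh,amuit,uobzj] -> 10 lines: dawv ncvda lsh amuit uobzj skr whqn jvbd upxsu inii
Hunk 7: at line 2 remove [amuit] add [hwbfc,azq] -> 11 lines: dawv ncvda lsh hwbfc azq uobzj skr whqn jvbd upxsu inii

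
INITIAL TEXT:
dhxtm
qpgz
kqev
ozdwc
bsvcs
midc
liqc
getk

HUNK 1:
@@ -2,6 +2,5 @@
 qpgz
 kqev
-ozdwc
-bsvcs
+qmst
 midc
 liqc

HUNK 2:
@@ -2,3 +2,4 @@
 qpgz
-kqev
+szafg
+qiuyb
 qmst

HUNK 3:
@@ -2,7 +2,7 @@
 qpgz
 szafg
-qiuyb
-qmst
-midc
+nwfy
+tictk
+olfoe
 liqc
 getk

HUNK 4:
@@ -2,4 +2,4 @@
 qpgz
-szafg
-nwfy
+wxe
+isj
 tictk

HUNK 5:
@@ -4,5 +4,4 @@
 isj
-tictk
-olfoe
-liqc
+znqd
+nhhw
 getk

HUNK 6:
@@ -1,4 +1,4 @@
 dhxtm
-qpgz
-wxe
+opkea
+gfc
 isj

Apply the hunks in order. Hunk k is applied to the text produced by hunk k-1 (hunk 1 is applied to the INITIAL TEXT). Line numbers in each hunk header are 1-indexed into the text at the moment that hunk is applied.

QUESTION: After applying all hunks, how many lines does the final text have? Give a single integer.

Hunk 1: at line 2 remove [ozdwc,bsvcs] add [qmst] -> 7 lines: dhxtm qpgz kqev qmst midc liqc getk
Hunk 2: at line 2 remove [kqev] add [szafg,qiuyb] -> 8 lines: dhxtm qpgz szafg qiuyb qmst midc liqc getk
Hunk 3: at line 2 remove [qiuyb,qmst,midc] add [nwfy,tictk,olfoe] -> 8 lines: dhxtm qpgz szafg nwfy tictk olfoe liqc getk
Hunk 4: at line 2 remove [szafg,nwfy] add [wxe,isj] -> 8 lines: dhxtm qpgz wxe isj tictk olfoe liqc getk
Hunk 5: at line 4 remove [tictk,olfoe,liqc] add [znqd,nhhw] -> 7 lines: dhxtm qpgz wxe isj znqd nhhw getk
Hunk 6: at line 1 remove [qpgz,wxe] add [opkea,gfc] -> 7 lines: dhxtm opkea gfc isj znqd nhhw getk
Final line count: 7

Answer: 7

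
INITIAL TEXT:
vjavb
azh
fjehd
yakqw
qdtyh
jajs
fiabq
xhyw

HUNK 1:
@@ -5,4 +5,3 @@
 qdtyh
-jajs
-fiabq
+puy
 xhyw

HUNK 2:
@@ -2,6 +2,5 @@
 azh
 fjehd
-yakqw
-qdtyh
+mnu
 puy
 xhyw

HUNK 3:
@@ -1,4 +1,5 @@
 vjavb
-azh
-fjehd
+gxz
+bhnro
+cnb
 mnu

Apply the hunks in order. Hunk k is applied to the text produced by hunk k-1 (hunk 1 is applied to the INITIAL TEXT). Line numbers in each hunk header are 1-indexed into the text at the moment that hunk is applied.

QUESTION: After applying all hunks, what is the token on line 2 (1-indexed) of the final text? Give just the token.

Answer: gxz

Derivation:
Hunk 1: at line 5 remove [jajs,fiabq] add [puy] -> 7 lines: vjavb azh fjehd yakqw qdtyh puy xhyw
Hunk 2: at line 2 remove [yakqw,qdtyh] add [mnu] -> 6 lines: vjavb azh fjehd mnu puy xhyw
Hunk 3: at line 1 remove [azh,fjehd] add [gxz,bhnro,cnb] -> 7 lines: vjavb gxz bhnro cnb mnu puy xhyw
Final line 2: gxz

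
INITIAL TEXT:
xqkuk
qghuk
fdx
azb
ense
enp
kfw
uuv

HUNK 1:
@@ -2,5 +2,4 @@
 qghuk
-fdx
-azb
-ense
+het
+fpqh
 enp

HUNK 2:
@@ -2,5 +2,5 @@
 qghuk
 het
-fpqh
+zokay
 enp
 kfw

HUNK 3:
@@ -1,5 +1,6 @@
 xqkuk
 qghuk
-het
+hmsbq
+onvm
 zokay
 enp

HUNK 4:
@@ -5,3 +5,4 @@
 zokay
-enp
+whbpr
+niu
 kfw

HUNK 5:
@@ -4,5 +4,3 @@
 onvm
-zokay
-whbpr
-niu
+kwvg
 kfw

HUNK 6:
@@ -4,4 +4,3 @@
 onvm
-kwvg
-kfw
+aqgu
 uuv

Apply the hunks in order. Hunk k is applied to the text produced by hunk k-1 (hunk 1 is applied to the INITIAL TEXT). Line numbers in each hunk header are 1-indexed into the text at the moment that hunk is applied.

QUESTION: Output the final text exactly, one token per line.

Hunk 1: at line 2 remove [fdx,azb,ense] add [het,fpqh] -> 7 lines: xqkuk qghuk het fpqh enp kfw uuv
Hunk 2: at line 2 remove [fpqh] add [zokay] -> 7 lines: xqkuk qghuk het zokay enp kfw uuv
Hunk 3: at line 1 remove [het] add [hmsbq,onvm] -> 8 lines: xqkuk qghuk hmsbq onvm zokay enp kfw uuv
Hunk 4: at line 5 remove [enp] add [whbpr,niu] -> 9 lines: xqkuk qghuk hmsbq onvm zokay whbpr niu kfw uuv
Hunk 5: at line 4 remove [zokay,whbpr,niu] add [kwvg] -> 7 lines: xqkuk qghuk hmsbq onvm kwvg kfw uuv
Hunk 6: at line 4 remove [kwvg,kfw] add [aqgu] -> 6 lines: xqkuk qghuk hmsbq onvm aqgu uuv

Answer: xqkuk
qghuk
hmsbq
onvm
aqgu
uuv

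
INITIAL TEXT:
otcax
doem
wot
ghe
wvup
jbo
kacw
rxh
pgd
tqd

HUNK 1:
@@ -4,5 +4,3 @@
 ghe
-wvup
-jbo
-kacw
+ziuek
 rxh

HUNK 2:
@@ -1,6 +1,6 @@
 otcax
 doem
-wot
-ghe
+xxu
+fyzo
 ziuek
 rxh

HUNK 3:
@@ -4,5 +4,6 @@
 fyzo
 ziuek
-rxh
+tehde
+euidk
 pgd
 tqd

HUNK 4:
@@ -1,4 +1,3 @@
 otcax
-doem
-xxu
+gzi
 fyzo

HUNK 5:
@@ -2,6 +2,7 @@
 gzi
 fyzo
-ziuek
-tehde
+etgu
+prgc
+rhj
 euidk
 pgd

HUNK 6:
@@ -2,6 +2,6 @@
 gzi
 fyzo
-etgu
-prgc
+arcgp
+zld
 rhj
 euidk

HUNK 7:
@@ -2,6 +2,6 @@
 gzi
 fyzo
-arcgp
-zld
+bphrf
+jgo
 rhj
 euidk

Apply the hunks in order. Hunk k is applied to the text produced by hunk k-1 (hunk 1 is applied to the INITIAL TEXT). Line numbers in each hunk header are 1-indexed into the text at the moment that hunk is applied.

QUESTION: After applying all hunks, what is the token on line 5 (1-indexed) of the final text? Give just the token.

Hunk 1: at line 4 remove [wvup,jbo,kacw] add [ziuek] -> 8 lines: otcax doem wot ghe ziuek rxh pgd tqd
Hunk 2: at line 1 remove [wot,ghe] add [xxu,fyzo] -> 8 lines: otcax doem xxu fyzo ziuek rxh pgd tqd
Hunk 3: at line 4 remove [rxh] add [tehde,euidk] -> 9 lines: otcax doem xxu fyzo ziuek tehde euidk pgd tqd
Hunk 4: at line 1 remove [doem,xxu] add [gzi] -> 8 lines: otcax gzi fyzo ziuek tehde euidk pgd tqd
Hunk 5: at line 2 remove [ziuek,tehde] add [etgu,prgc,rhj] -> 9 lines: otcax gzi fyzo etgu prgc rhj euidk pgd tqd
Hunk 6: at line 2 remove [etgu,prgc] add [arcgp,zld] -> 9 lines: otcax gzi fyzo arcgp zld rhj euidk pgd tqd
Hunk 7: at line 2 remove [arcgp,zld] add [bphrf,jgo] -> 9 lines: otcax gzi fyzo bphrf jgo rhj euidk pgd tqd
Final line 5: jgo

Answer: jgo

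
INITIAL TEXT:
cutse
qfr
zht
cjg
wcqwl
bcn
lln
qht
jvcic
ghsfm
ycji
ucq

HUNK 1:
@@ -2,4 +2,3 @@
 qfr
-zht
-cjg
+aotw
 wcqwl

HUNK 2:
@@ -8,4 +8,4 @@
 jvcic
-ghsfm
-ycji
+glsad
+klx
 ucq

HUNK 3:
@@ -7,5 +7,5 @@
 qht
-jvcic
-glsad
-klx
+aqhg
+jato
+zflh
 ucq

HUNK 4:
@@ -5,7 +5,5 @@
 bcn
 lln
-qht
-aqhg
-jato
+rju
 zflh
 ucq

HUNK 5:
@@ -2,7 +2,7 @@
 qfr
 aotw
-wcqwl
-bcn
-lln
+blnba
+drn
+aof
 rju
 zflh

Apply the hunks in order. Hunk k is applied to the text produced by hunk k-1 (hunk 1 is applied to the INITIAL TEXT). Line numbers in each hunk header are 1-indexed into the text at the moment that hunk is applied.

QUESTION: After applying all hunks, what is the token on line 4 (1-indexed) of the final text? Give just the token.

Hunk 1: at line 2 remove [zht,cjg] add [aotw] -> 11 lines: cutse qfr aotw wcqwl bcn lln qht jvcic ghsfm ycji ucq
Hunk 2: at line 8 remove [ghsfm,ycji] add [glsad,klx] -> 11 lines: cutse qfr aotw wcqwl bcn lln qht jvcic glsad klx ucq
Hunk 3: at line 7 remove [jvcic,glsad,klx] add [aqhg,jato,zflh] -> 11 lines: cutse qfr aotw wcqwl bcn lln qht aqhg jato zflh ucq
Hunk 4: at line 5 remove [qht,aqhg,jato] add [rju] -> 9 lines: cutse qfr aotw wcqwl bcn lln rju zflh ucq
Hunk 5: at line 2 remove [wcqwl,bcn,lln] add [blnba,drn,aof] -> 9 lines: cutse qfr aotw blnba drn aof rju zflh ucq
Final line 4: blnba

Answer: blnba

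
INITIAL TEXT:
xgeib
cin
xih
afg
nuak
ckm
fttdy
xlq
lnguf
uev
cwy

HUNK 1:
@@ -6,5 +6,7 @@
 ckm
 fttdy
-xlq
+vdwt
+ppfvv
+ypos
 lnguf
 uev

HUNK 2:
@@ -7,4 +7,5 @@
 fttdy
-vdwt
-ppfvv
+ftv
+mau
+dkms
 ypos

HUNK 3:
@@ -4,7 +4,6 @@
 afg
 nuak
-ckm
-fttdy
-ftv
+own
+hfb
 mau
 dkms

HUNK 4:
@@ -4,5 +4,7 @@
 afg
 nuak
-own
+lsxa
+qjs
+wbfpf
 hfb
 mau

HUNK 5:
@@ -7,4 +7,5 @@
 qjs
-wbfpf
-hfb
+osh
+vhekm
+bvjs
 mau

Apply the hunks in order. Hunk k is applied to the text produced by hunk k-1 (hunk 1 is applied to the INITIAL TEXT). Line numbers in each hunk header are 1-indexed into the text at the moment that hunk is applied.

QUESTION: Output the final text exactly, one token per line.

Answer: xgeib
cin
xih
afg
nuak
lsxa
qjs
osh
vhekm
bvjs
mau
dkms
ypos
lnguf
uev
cwy

Derivation:
Hunk 1: at line 6 remove [xlq] add [vdwt,ppfvv,ypos] -> 13 lines: xgeib cin xih afg nuak ckm fttdy vdwt ppfvv ypos lnguf uev cwy
Hunk 2: at line 7 remove [vdwt,ppfvv] add [ftv,mau,dkms] -> 14 lines: xgeib cin xih afg nuak ckm fttdy ftv mau dkms ypos lnguf uev cwy
Hunk 3: at line 4 remove [ckm,fttdy,ftv] add [own,hfb] -> 13 lines: xgeib cin xih afg nuak own hfb mau dkms ypos lnguf uev cwy
Hunk 4: at line 4 remove [own] add [lsxa,qjs,wbfpf] -> 15 lines: xgeib cin xih afg nuak lsxa qjs wbfpf hfb mau dkms ypos lnguf uev cwy
Hunk 5: at line 7 remove [wbfpf,hfb] add [osh,vhekm,bvjs] -> 16 lines: xgeib cin xih afg nuak lsxa qjs osh vhekm bvjs mau dkms ypos lnguf uev cwy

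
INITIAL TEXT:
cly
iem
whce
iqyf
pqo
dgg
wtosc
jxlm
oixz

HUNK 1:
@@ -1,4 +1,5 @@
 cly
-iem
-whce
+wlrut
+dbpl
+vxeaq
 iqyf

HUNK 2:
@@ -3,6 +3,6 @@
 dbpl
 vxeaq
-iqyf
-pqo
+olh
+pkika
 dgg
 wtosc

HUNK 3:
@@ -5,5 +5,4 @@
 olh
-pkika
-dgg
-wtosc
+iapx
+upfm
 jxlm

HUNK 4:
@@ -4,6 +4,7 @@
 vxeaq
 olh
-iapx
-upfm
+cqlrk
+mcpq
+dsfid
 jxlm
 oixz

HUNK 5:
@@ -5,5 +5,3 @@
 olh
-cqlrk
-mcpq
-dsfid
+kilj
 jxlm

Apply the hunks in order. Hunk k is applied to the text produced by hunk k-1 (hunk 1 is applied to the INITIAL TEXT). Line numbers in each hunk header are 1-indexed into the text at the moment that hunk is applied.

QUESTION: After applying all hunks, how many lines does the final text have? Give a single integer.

Answer: 8

Derivation:
Hunk 1: at line 1 remove [iem,whce] add [wlrut,dbpl,vxeaq] -> 10 lines: cly wlrut dbpl vxeaq iqyf pqo dgg wtosc jxlm oixz
Hunk 2: at line 3 remove [iqyf,pqo] add [olh,pkika] -> 10 lines: cly wlrut dbpl vxeaq olh pkika dgg wtosc jxlm oixz
Hunk 3: at line 5 remove [pkika,dgg,wtosc] add [iapx,upfm] -> 9 lines: cly wlrut dbpl vxeaq olh iapx upfm jxlm oixz
Hunk 4: at line 4 remove [iapx,upfm] add [cqlrk,mcpq,dsfid] -> 10 lines: cly wlrut dbpl vxeaq olh cqlrk mcpq dsfid jxlm oixz
Hunk 5: at line 5 remove [cqlrk,mcpq,dsfid] add [kilj] -> 8 lines: cly wlrut dbpl vxeaq olh kilj jxlm oixz
Final line count: 8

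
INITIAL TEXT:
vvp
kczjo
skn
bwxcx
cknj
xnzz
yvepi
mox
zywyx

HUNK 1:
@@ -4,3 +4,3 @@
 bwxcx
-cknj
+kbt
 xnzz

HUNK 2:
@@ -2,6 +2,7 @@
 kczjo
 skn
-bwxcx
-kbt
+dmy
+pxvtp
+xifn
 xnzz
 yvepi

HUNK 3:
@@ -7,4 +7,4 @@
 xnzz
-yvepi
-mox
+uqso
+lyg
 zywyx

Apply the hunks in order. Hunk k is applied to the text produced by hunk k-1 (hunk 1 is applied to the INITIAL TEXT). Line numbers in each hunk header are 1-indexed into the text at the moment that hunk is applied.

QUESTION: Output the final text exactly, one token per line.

Hunk 1: at line 4 remove [cknj] add [kbt] -> 9 lines: vvp kczjo skn bwxcx kbt xnzz yvepi mox zywyx
Hunk 2: at line 2 remove [bwxcx,kbt] add [dmy,pxvtp,xifn] -> 10 lines: vvp kczjo skn dmy pxvtp xifn xnzz yvepi mox zywyx
Hunk 3: at line 7 remove [yvepi,mox] add [uqso,lyg] -> 10 lines: vvp kczjo skn dmy pxvtp xifn xnzz uqso lyg zywyx

Answer: vvp
kczjo
skn
dmy
pxvtp
xifn
xnzz
uqso
lyg
zywyx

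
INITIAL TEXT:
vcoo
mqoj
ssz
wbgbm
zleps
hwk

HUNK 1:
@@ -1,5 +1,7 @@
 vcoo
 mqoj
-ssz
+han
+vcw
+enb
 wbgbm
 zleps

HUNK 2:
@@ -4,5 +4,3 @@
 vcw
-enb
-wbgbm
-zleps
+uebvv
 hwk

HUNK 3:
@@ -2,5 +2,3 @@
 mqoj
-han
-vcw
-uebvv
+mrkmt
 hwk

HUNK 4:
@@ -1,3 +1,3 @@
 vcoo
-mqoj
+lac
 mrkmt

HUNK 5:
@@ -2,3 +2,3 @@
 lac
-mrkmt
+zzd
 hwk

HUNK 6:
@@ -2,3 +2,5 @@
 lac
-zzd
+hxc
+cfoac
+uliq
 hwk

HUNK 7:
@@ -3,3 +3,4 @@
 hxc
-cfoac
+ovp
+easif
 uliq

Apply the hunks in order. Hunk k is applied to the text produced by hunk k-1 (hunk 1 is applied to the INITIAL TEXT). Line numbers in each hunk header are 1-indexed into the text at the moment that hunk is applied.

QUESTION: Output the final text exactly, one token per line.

Answer: vcoo
lac
hxc
ovp
easif
uliq
hwk

Derivation:
Hunk 1: at line 1 remove [ssz] add [han,vcw,enb] -> 8 lines: vcoo mqoj han vcw enb wbgbm zleps hwk
Hunk 2: at line 4 remove [enb,wbgbm,zleps] add [uebvv] -> 6 lines: vcoo mqoj han vcw uebvv hwk
Hunk 3: at line 2 remove [han,vcw,uebvv] add [mrkmt] -> 4 lines: vcoo mqoj mrkmt hwk
Hunk 4: at line 1 remove [mqoj] add [lac] -> 4 lines: vcoo lac mrkmt hwk
Hunk 5: at line 2 remove [mrkmt] add [zzd] -> 4 lines: vcoo lac zzd hwk
Hunk 6: at line 2 remove [zzd] add [hxc,cfoac,uliq] -> 6 lines: vcoo lac hxc cfoac uliq hwk
Hunk 7: at line 3 remove [cfoac] add [ovp,easif] -> 7 lines: vcoo lac hxc ovp easif uliq hwk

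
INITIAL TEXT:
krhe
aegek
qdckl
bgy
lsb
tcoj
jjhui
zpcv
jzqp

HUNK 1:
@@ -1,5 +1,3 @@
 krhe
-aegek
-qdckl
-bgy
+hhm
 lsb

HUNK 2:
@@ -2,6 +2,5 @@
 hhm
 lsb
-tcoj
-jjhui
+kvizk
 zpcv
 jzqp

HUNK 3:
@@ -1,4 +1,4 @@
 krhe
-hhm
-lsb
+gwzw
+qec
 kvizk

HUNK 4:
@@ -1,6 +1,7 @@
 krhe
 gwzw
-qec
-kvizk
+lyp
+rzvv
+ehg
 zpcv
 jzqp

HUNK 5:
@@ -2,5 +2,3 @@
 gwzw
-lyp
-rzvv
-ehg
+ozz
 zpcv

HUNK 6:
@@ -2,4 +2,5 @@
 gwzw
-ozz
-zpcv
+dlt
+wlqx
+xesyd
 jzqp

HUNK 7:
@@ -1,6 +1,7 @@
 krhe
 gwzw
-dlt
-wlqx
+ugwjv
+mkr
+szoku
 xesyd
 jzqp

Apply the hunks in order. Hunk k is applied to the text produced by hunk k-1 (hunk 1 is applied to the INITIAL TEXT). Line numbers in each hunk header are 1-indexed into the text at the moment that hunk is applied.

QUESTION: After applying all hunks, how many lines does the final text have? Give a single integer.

Answer: 7

Derivation:
Hunk 1: at line 1 remove [aegek,qdckl,bgy] add [hhm] -> 7 lines: krhe hhm lsb tcoj jjhui zpcv jzqp
Hunk 2: at line 2 remove [tcoj,jjhui] add [kvizk] -> 6 lines: krhe hhm lsb kvizk zpcv jzqp
Hunk 3: at line 1 remove [hhm,lsb] add [gwzw,qec] -> 6 lines: krhe gwzw qec kvizk zpcv jzqp
Hunk 4: at line 1 remove [qec,kvizk] add [lyp,rzvv,ehg] -> 7 lines: krhe gwzw lyp rzvv ehg zpcv jzqp
Hunk 5: at line 2 remove [lyp,rzvv,ehg] add [ozz] -> 5 lines: krhe gwzw ozz zpcv jzqp
Hunk 6: at line 2 remove [ozz,zpcv] add [dlt,wlqx,xesyd] -> 6 lines: krhe gwzw dlt wlqx xesyd jzqp
Hunk 7: at line 1 remove [dlt,wlqx] add [ugwjv,mkr,szoku] -> 7 lines: krhe gwzw ugwjv mkr szoku xesyd jzqp
Final line count: 7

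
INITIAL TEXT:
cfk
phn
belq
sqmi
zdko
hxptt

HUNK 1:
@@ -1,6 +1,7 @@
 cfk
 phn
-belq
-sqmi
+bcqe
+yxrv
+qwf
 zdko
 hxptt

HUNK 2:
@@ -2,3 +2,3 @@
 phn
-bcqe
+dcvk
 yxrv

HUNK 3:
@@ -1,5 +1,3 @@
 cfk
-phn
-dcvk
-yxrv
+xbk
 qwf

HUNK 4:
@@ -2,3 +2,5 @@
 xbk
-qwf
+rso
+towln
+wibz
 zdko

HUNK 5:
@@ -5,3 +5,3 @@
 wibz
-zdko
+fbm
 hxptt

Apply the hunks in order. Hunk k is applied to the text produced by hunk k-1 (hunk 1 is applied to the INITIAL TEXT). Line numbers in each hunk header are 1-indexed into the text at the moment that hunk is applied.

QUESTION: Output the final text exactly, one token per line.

Hunk 1: at line 1 remove [belq,sqmi] add [bcqe,yxrv,qwf] -> 7 lines: cfk phn bcqe yxrv qwf zdko hxptt
Hunk 2: at line 2 remove [bcqe] add [dcvk] -> 7 lines: cfk phn dcvk yxrv qwf zdko hxptt
Hunk 3: at line 1 remove [phn,dcvk,yxrv] add [xbk] -> 5 lines: cfk xbk qwf zdko hxptt
Hunk 4: at line 2 remove [qwf] add [rso,towln,wibz] -> 7 lines: cfk xbk rso towln wibz zdko hxptt
Hunk 5: at line 5 remove [zdko] add [fbm] -> 7 lines: cfk xbk rso towln wibz fbm hxptt

Answer: cfk
xbk
rso
towln
wibz
fbm
hxptt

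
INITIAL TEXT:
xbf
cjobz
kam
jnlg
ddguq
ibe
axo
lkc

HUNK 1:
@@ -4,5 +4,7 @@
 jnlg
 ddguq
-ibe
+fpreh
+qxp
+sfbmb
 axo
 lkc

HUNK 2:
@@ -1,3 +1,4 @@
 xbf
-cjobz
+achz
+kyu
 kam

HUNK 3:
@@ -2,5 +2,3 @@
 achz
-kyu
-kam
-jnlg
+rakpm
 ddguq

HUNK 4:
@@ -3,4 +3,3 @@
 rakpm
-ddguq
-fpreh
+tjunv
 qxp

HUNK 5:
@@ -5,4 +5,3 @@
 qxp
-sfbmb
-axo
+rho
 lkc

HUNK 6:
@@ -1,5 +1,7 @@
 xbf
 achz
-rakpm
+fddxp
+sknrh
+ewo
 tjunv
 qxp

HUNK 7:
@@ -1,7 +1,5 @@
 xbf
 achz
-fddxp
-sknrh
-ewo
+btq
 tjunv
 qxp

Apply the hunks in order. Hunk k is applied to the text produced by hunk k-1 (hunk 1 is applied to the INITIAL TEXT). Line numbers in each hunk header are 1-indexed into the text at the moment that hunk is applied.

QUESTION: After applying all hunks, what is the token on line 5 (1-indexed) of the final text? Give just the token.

Hunk 1: at line 4 remove [ibe] add [fpreh,qxp,sfbmb] -> 10 lines: xbf cjobz kam jnlg ddguq fpreh qxp sfbmb axo lkc
Hunk 2: at line 1 remove [cjobz] add [achz,kyu] -> 11 lines: xbf achz kyu kam jnlg ddguq fpreh qxp sfbmb axo lkc
Hunk 3: at line 2 remove [kyu,kam,jnlg] add [rakpm] -> 9 lines: xbf achz rakpm ddguq fpreh qxp sfbmb axo lkc
Hunk 4: at line 3 remove [ddguq,fpreh] add [tjunv] -> 8 lines: xbf achz rakpm tjunv qxp sfbmb axo lkc
Hunk 5: at line 5 remove [sfbmb,axo] add [rho] -> 7 lines: xbf achz rakpm tjunv qxp rho lkc
Hunk 6: at line 1 remove [rakpm] add [fddxp,sknrh,ewo] -> 9 lines: xbf achz fddxp sknrh ewo tjunv qxp rho lkc
Hunk 7: at line 1 remove [fddxp,sknrh,ewo] add [btq] -> 7 lines: xbf achz btq tjunv qxp rho lkc
Final line 5: qxp

Answer: qxp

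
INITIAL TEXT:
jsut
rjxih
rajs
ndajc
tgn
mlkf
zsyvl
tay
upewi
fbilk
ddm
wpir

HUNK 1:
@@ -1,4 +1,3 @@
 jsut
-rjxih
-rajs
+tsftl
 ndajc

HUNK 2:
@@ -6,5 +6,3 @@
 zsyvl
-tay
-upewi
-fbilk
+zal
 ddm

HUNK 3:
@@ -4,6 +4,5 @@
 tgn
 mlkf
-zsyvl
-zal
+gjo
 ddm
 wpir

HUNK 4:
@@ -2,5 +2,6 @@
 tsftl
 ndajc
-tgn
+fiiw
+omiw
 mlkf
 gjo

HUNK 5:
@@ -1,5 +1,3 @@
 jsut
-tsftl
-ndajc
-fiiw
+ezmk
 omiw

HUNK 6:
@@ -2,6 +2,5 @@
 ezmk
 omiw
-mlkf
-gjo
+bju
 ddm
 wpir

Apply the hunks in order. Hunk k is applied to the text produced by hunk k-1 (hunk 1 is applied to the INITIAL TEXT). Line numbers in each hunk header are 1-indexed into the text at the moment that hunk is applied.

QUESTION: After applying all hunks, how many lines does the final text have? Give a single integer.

Hunk 1: at line 1 remove [rjxih,rajs] add [tsftl] -> 11 lines: jsut tsftl ndajc tgn mlkf zsyvl tay upewi fbilk ddm wpir
Hunk 2: at line 6 remove [tay,upewi,fbilk] add [zal] -> 9 lines: jsut tsftl ndajc tgn mlkf zsyvl zal ddm wpir
Hunk 3: at line 4 remove [zsyvl,zal] add [gjo] -> 8 lines: jsut tsftl ndajc tgn mlkf gjo ddm wpir
Hunk 4: at line 2 remove [tgn] add [fiiw,omiw] -> 9 lines: jsut tsftl ndajc fiiw omiw mlkf gjo ddm wpir
Hunk 5: at line 1 remove [tsftl,ndajc,fiiw] add [ezmk] -> 7 lines: jsut ezmk omiw mlkf gjo ddm wpir
Hunk 6: at line 2 remove [mlkf,gjo] add [bju] -> 6 lines: jsut ezmk omiw bju ddm wpir
Final line count: 6

Answer: 6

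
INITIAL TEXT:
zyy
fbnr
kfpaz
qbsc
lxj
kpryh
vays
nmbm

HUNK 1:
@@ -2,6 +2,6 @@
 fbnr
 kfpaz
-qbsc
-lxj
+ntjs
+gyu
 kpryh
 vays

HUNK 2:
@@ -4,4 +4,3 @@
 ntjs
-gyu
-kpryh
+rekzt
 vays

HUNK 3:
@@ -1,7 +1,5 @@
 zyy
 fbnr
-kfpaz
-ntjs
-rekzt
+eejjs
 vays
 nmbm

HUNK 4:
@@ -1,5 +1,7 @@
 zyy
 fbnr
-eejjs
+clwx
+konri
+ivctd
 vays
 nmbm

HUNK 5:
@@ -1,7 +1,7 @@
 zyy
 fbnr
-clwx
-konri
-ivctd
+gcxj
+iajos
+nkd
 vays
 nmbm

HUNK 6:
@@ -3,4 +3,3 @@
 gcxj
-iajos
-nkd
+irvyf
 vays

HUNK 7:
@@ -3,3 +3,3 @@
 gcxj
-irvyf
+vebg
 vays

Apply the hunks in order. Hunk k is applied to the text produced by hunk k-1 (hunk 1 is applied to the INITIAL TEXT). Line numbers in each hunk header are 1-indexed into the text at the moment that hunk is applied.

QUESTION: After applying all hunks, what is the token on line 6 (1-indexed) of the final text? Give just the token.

Hunk 1: at line 2 remove [qbsc,lxj] add [ntjs,gyu] -> 8 lines: zyy fbnr kfpaz ntjs gyu kpryh vays nmbm
Hunk 2: at line 4 remove [gyu,kpryh] add [rekzt] -> 7 lines: zyy fbnr kfpaz ntjs rekzt vays nmbm
Hunk 3: at line 1 remove [kfpaz,ntjs,rekzt] add [eejjs] -> 5 lines: zyy fbnr eejjs vays nmbm
Hunk 4: at line 1 remove [eejjs] add [clwx,konri,ivctd] -> 7 lines: zyy fbnr clwx konri ivctd vays nmbm
Hunk 5: at line 1 remove [clwx,konri,ivctd] add [gcxj,iajos,nkd] -> 7 lines: zyy fbnr gcxj iajos nkd vays nmbm
Hunk 6: at line 3 remove [iajos,nkd] add [irvyf] -> 6 lines: zyy fbnr gcxj irvyf vays nmbm
Hunk 7: at line 3 remove [irvyf] add [vebg] -> 6 lines: zyy fbnr gcxj vebg vays nmbm
Final line 6: nmbm

Answer: nmbm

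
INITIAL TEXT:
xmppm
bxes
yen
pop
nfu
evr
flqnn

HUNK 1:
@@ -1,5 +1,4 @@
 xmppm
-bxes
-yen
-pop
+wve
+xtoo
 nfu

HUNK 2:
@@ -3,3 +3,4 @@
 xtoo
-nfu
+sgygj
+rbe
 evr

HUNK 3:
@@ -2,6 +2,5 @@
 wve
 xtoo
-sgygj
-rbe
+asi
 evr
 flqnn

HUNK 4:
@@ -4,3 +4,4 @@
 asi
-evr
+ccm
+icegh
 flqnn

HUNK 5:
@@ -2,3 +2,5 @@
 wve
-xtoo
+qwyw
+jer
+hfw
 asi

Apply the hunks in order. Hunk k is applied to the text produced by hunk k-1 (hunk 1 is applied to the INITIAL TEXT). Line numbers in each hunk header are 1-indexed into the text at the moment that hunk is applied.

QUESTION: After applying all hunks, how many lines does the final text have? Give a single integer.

Hunk 1: at line 1 remove [bxes,yen,pop] add [wve,xtoo] -> 6 lines: xmppm wve xtoo nfu evr flqnn
Hunk 2: at line 3 remove [nfu] add [sgygj,rbe] -> 7 lines: xmppm wve xtoo sgygj rbe evr flqnn
Hunk 3: at line 2 remove [sgygj,rbe] add [asi] -> 6 lines: xmppm wve xtoo asi evr flqnn
Hunk 4: at line 4 remove [evr] add [ccm,icegh] -> 7 lines: xmppm wve xtoo asi ccm icegh flqnn
Hunk 5: at line 2 remove [xtoo] add [qwyw,jer,hfw] -> 9 lines: xmppm wve qwyw jer hfw asi ccm icegh flqnn
Final line count: 9

Answer: 9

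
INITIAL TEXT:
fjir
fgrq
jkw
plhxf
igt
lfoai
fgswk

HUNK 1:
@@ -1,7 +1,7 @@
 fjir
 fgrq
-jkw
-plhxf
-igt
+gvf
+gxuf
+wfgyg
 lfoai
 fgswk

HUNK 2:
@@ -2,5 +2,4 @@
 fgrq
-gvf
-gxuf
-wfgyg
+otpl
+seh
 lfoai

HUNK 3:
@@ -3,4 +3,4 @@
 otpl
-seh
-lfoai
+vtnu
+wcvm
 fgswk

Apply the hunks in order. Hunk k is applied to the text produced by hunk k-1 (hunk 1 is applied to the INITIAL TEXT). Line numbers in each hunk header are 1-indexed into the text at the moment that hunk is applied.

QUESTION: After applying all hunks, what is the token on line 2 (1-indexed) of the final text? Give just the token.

Answer: fgrq

Derivation:
Hunk 1: at line 1 remove [jkw,plhxf,igt] add [gvf,gxuf,wfgyg] -> 7 lines: fjir fgrq gvf gxuf wfgyg lfoai fgswk
Hunk 2: at line 2 remove [gvf,gxuf,wfgyg] add [otpl,seh] -> 6 lines: fjir fgrq otpl seh lfoai fgswk
Hunk 3: at line 3 remove [seh,lfoai] add [vtnu,wcvm] -> 6 lines: fjir fgrq otpl vtnu wcvm fgswk
Final line 2: fgrq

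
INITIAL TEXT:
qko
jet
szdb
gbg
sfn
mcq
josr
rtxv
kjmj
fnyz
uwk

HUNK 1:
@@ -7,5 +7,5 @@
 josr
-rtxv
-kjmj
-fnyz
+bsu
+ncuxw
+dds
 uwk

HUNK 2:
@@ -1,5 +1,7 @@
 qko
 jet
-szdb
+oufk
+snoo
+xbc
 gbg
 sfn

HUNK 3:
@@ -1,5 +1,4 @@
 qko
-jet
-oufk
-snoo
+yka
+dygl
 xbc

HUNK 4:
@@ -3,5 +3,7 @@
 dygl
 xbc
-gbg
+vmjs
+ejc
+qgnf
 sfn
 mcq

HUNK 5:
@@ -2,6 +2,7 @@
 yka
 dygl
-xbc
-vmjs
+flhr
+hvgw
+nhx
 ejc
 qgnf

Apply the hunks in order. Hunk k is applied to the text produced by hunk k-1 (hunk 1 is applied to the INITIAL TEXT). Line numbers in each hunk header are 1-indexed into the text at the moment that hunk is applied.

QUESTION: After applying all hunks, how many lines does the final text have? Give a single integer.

Hunk 1: at line 7 remove [rtxv,kjmj,fnyz] add [bsu,ncuxw,dds] -> 11 lines: qko jet szdb gbg sfn mcq josr bsu ncuxw dds uwk
Hunk 2: at line 1 remove [szdb] add [oufk,snoo,xbc] -> 13 lines: qko jet oufk snoo xbc gbg sfn mcq josr bsu ncuxw dds uwk
Hunk 3: at line 1 remove [jet,oufk,snoo] add [yka,dygl] -> 12 lines: qko yka dygl xbc gbg sfn mcq josr bsu ncuxw dds uwk
Hunk 4: at line 3 remove [gbg] add [vmjs,ejc,qgnf] -> 14 lines: qko yka dygl xbc vmjs ejc qgnf sfn mcq josr bsu ncuxw dds uwk
Hunk 5: at line 2 remove [xbc,vmjs] add [flhr,hvgw,nhx] -> 15 lines: qko yka dygl flhr hvgw nhx ejc qgnf sfn mcq josr bsu ncuxw dds uwk
Final line count: 15

Answer: 15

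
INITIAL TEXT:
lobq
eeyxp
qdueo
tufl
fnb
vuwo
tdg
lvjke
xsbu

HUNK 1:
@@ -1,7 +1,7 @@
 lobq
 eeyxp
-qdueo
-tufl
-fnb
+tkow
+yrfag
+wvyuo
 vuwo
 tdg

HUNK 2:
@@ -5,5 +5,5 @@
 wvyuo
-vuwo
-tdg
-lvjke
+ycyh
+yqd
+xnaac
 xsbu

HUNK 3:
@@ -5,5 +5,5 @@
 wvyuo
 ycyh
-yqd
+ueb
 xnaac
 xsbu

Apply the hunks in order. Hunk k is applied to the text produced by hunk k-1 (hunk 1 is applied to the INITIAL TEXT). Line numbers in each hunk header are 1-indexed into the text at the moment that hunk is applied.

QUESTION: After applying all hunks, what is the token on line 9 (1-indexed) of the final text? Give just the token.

Hunk 1: at line 1 remove [qdueo,tufl,fnb] add [tkow,yrfag,wvyuo] -> 9 lines: lobq eeyxp tkow yrfag wvyuo vuwo tdg lvjke xsbu
Hunk 2: at line 5 remove [vuwo,tdg,lvjke] add [ycyh,yqd,xnaac] -> 9 lines: lobq eeyxp tkow yrfag wvyuo ycyh yqd xnaac xsbu
Hunk 3: at line 5 remove [yqd] add [ueb] -> 9 lines: lobq eeyxp tkow yrfag wvyuo ycyh ueb xnaac xsbu
Final line 9: xsbu

Answer: xsbu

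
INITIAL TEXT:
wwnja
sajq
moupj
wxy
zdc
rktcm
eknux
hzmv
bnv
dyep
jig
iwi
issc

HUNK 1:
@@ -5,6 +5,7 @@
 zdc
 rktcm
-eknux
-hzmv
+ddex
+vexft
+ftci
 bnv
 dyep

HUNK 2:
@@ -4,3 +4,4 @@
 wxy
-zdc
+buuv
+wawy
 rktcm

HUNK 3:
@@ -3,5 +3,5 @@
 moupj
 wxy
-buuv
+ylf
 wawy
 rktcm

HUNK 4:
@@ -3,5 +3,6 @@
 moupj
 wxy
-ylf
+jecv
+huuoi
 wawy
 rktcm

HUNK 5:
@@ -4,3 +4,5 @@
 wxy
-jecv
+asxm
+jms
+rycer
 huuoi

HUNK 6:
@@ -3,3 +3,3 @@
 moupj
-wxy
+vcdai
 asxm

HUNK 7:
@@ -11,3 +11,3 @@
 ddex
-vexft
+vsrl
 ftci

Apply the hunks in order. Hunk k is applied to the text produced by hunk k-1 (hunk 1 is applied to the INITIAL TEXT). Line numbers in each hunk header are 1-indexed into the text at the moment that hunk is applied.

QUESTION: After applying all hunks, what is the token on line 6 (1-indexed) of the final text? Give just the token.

Hunk 1: at line 5 remove [eknux,hzmv] add [ddex,vexft,ftci] -> 14 lines: wwnja sajq moupj wxy zdc rktcm ddex vexft ftci bnv dyep jig iwi issc
Hunk 2: at line 4 remove [zdc] add [buuv,wawy] -> 15 lines: wwnja sajq moupj wxy buuv wawy rktcm ddex vexft ftci bnv dyep jig iwi issc
Hunk 3: at line 3 remove [buuv] add [ylf] -> 15 lines: wwnja sajq moupj wxy ylf wawy rktcm ddex vexft ftci bnv dyep jig iwi issc
Hunk 4: at line 3 remove [ylf] add [jecv,huuoi] -> 16 lines: wwnja sajq moupj wxy jecv huuoi wawy rktcm ddex vexft ftci bnv dyep jig iwi issc
Hunk 5: at line 4 remove [jecv] add [asxm,jms,rycer] -> 18 lines: wwnja sajq moupj wxy asxm jms rycer huuoi wawy rktcm ddex vexft ftci bnv dyep jig iwi issc
Hunk 6: at line 3 remove [wxy] add [vcdai] -> 18 lines: wwnja sajq moupj vcdai asxm jms rycer huuoi wawy rktcm ddex vexft ftci bnv dyep jig iwi issc
Hunk 7: at line 11 remove [vexft] add [vsrl] -> 18 lines: wwnja sajq moupj vcdai asxm jms rycer huuoi wawy rktcm ddex vsrl ftci bnv dyep jig iwi issc
Final line 6: jms

Answer: jms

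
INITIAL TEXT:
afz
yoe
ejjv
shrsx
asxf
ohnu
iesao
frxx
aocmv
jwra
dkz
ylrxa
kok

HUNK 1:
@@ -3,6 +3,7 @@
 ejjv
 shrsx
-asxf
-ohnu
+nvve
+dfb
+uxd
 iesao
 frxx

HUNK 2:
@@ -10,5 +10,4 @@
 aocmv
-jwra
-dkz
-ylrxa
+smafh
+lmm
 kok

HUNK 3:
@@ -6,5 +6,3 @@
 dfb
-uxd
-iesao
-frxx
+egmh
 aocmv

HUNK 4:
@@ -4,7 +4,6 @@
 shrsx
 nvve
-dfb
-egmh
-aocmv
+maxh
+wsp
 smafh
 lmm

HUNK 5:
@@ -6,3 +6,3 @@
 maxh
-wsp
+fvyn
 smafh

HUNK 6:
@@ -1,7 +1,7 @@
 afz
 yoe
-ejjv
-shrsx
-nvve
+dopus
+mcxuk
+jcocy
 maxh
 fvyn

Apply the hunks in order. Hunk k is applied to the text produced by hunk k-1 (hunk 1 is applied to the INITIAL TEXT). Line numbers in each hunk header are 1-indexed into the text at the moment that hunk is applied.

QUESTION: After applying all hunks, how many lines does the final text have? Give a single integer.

Hunk 1: at line 3 remove [asxf,ohnu] add [nvve,dfb,uxd] -> 14 lines: afz yoe ejjv shrsx nvve dfb uxd iesao frxx aocmv jwra dkz ylrxa kok
Hunk 2: at line 10 remove [jwra,dkz,ylrxa] add [smafh,lmm] -> 13 lines: afz yoe ejjv shrsx nvve dfb uxd iesao frxx aocmv smafh lmm kok
Hunk 3: at line 6 remove [uxd,iesao,frxx] add [egmh] -> 11 lines: afz yoe ejjv shrsx nvve dfb egmh aocmv smafh lmm kok
Hunk 4: at line 4 remove [dfb,egmh,aocmv] add [maxh,wsp] -> 10 lines: afz yoe ejjv shrsx nvve maxh wsp smafh lmm kok
Hunk 5: at line 6 remove [wsp] add [fvyn] -> 10 lines: afz yoe ejjv shrsx nvve maxh fvyn smafh lmm kok
Hunk 6: at line 1 remove [ejjv,shrsx,nvve] add [dopus,mcxuk,jcocy] -> 10 lines: afz yoe dopus mcxuk jcocy maxh fvyn smafh lmm kok
Final line count: 10

Answer: 10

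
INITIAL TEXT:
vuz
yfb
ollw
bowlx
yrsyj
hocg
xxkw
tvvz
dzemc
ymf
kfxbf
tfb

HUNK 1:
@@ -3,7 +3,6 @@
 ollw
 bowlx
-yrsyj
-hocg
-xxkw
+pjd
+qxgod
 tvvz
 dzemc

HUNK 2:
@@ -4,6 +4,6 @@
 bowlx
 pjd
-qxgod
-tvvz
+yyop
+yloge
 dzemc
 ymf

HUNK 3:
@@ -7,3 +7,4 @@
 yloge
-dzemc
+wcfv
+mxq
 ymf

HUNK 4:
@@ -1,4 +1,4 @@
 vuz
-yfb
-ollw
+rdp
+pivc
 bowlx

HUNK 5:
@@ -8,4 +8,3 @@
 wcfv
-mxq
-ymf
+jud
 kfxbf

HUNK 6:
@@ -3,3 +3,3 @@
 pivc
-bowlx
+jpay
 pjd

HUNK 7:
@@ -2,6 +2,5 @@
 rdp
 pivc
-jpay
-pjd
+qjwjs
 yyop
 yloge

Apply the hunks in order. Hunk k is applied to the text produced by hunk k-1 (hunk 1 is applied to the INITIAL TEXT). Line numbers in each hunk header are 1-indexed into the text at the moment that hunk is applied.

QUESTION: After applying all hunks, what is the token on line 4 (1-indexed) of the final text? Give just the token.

Hunk 1: at line 3 remove [yrsyj,hocg,xxkw] add [pjd,qxgod] -> 11 lines: vuz yfb ollw bowlx pjd qxgod tvvz dzemc ymf kfxbf tfb
Hunk 2: at line 4 remove [qxgod,tvvz] add [yyop,yloge] -> 11 lines: vuz yfb ollw bowlx pjd yyop yloge dzemc ymf kfxbf tfb
Hunk 3: at line 7 remove [dzemc] add [wcfv,mxq] -> 12 lines: vuz yfb ollw bowlx pjd yyop yloge wcfv mxq ymf kfxbf tfb
Hunk 4: at line 1 remove [yfb,ollw] add [rdp,pivc] -> 12 lines: vuz rdp pivc bowlx pjd yyop yloge wcfv mxq ymf kfxbf tfb
Hunk 5: at line 8 remove [mxq,ymf] add [jud] -> 11 lines: vuz rdp pivc bowlx pjd yyop yloge wcfv jud kfxbf tfb
Hunk 6: at line 3 remove [bowlx] add [jpay] -> 11 lines: vuz rdp pivc jpay pjd yyop yloge wcfv jud kfxbf tfb
Hunk 7: at line 2 remove [jpay,pjd] add [qjwjs] -> 10 lines: vuz rdp pivc qjwjs yyop yloge wcfv jud kfxbf tfb
Final line 4: qjwjs

Answer: qjwjs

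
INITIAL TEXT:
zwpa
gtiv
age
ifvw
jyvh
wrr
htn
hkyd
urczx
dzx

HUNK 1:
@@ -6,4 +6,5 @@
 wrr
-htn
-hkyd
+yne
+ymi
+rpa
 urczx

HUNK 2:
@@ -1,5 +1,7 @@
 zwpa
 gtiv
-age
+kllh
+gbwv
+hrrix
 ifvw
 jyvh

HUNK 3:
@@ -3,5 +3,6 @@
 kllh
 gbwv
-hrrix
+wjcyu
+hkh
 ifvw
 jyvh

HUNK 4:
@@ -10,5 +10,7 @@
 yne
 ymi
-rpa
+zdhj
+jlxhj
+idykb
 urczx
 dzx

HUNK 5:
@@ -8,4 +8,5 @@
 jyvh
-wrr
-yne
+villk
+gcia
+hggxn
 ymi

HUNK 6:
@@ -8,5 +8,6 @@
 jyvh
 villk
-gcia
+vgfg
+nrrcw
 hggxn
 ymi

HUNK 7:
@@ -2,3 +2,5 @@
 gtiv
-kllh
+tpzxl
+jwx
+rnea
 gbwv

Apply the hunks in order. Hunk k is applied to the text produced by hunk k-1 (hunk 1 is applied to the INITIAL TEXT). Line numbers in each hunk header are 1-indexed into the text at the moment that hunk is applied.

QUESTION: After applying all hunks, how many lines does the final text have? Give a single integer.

Answer: 20

Derivation:
Hunk 1: at line 6 remove [htn,hkyd] add [yne,ymi,rpa] -> 11 lines: zwpa gtiv age ifvw jyvh wrr yne ymi rpa urczx dzx
Hunk 2: at line 1 remove [age] add [kllh,gbwv,hrrix] -> 13 lines: zwpa gtiv kllh gbwv hrrix ifvw jyvh wrr yne ymi rpa urczx dzx
Hunk 3: at line 3 remove [hrrix] add [wjcyu,hkh] -> 14 lines: zwpa gtiv kllh gbwv wjcyu hkh ifvw jyvh wrr yne ymi rpa urczx dzx
Hunk 4: at line 10 remove [rpa] add [zdhj,jlxhj,idykb] -> 16 lines: zwpa gtiv kllh gbwv wjcyu hkh ifvw jyvh wrr yne ymi zdhj jlxhj idykb urczx dzx
Hunk 5: at line 8 remove [wrr,yne] add [villk,gcia,hggxn] -> 17 lines: zwpa gtiv kllh gbwv wjcyu hkh ifvw jyvh villk gcia hggxn ymi zdhj jlxhj idykb urczx dzx
Hunk 6: at line 8 remove [gcia] add [vgfg,nrrcw] -> 18 lines: zwpa gtiv kllh gbwv wjcyu hkh ifvw jyvh villk vgfg nrrcw hggxn ymi zdhj jlxhj idykb urczx dzx
Hunk 7: at line 2 remove [kllh] add [tpzxl,jwx,rnea] -> 20 lines: zwpa gtiv tpzxl jwx rnea gbwv wjcyu hkh ifvw jyvh villk vgfg nrrcw hggxn ymi zdhj jlxhj idykb urczx dzx
Final line count: 20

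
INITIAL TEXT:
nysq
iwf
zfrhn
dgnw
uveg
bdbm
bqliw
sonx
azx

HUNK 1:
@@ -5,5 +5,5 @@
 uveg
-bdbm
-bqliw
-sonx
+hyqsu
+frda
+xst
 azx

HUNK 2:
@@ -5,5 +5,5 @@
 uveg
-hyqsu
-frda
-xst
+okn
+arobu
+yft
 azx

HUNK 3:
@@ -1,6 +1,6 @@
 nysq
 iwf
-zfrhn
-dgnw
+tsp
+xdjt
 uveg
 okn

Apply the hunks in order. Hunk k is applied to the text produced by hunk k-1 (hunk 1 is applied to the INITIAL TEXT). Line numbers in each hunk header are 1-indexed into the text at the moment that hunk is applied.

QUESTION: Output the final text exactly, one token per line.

Hunk 1: at line 5 remove [bdbm,bqliw,sonx] add [hyqsu,frda,xst] -> 9 lines: nysq iwf zfrhn dgnw uveg hyqsu frda xst azx
Hunk 2: at line 5 remove [hyqsu,frda,xst] add [okn,arobu,yft] -> 9 lines: nysq iwf zfrhn dgnw uveg okn arobu yft azx
Hunk 3: at line 1 remove [zfrhn,dgnw] add [tsp,xdjt] -> 9 lines: nysq iwf tsp xdjt uveg okn arobu yft azx

Answer: nysq
iwf
tsp
xdjt
uveg
okn
arobu
yft
azx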